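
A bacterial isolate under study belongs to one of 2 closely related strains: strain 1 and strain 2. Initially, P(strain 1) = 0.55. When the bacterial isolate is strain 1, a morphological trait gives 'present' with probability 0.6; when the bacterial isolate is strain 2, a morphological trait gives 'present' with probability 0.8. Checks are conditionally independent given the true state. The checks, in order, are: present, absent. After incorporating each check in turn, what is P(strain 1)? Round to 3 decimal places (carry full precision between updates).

Apply Bayes' rule sequentially, carrying P(strain 1) forward.
After 'present': P(strain 1) = 0.6·0.5500 / (0.6·0.5500 + 0.8·0.4500) ≈ 0.4783
After 'absent': P(strain 1) = 0.4·0.4783 / (0.4·0.4783 + 0.2·0.5217) ≈ 0.6471

0.647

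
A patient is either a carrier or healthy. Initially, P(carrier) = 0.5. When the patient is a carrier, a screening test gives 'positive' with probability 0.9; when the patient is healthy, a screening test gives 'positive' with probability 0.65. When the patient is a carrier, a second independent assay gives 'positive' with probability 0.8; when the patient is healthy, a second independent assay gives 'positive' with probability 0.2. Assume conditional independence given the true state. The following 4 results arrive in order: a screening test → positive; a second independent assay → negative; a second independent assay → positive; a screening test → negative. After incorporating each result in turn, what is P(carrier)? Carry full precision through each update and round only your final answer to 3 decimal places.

0.283

After a screening test='positive': P(carrier) = 0.9·0.5000 / (0.9·0.5000 + 0.65·0.5000) ≈ 0.5806
After a second independent assay='negative': P(carrier) = 0.2·0.5806 / (0.2·0.5806 + 0.8·0.4194) ≈ 0.2571
After a second independent assay='positive': P(carrier) = 0.8·0.2571 / (0.8·0.2571 + 0.2·0.7429) ≈ 0.5806
After a screening test='negative': P(carrier) = 0.1·0.5806 / (0.1·0.5806 + 0.35·0.4194) ≈ 0.2835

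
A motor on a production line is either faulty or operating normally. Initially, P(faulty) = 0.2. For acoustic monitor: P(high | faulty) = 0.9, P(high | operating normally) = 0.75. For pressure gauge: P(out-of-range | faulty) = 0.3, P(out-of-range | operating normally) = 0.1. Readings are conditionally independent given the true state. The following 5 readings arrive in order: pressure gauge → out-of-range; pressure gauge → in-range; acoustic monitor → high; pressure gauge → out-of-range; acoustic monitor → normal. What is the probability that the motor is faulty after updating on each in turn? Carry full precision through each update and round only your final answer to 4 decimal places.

0.4565

After pressure gauge='out-of-range': P(faulty) = 0.3·0.2000 / (0.3·0.2000 + 0.1·0.8000) ≈ 0.4286
After pressure gauge='in-range': P(faulty) = 0.7·0.4286 / (0.7·0.4286 + 0.9·0.5714) ≈ 0.3684
After acoustic monitor='high': P(faulty) = 0.9·0.3684 / (0.9·0.3684 + 0.75·0.6316) ≈ 0.4118
After pressure gauge='out-of-range': P(faulty) = 0.3·0.4118 / (0.3·0.4118 + 0.1·0.5882) ≈ 0.6774
After acoustic monitor='normal': P(faulty) = 0.1·0.6774 / (0.1·0.6774 + 0.25·0.3226) ≈ 0.4565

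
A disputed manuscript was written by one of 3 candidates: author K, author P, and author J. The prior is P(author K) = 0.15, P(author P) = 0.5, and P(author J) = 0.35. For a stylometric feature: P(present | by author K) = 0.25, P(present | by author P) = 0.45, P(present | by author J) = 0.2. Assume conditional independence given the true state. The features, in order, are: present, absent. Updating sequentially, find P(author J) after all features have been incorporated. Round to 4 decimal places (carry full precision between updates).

After 'present': normaliser = 0.25·0.1500 + 0.45·0.5000 + 0.2·0.3500; P(author K) ≈ 0.1128, P(author P) ≈ 0.6767, P(author J) ≈ 0.2105
After 'absent': normaliser = 0.75·0.1128 + 0.55·0.6767 + 0.8·0.2105; P(author K) ≈ 0.1353, P(author P) ≈ 0.5953, P(author J) ≈ 0.2694

0.2694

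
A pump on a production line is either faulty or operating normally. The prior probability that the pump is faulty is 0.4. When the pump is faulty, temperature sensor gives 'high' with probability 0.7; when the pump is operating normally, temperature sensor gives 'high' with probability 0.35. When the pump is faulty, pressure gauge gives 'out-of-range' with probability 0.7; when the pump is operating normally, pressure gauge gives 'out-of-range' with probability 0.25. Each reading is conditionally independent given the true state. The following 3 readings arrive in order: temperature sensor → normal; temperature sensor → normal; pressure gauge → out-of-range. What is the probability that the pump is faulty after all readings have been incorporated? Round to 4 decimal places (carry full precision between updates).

0.2845

Each posterior becomes the prior for the next update.
After temperature sensor='normal': P(faulty) = 0.3·0.4000 / (0.3·0.4000 + 0.65·0.6000) ≈ 0.2353
After temperature sensor='normal': P(faulty) = 0.3·0.2353 / (0.3·0.2353 + 0.65·0.7647) ≈ 0.1244
After pressure gauge='out-of-range': P(faulty) = 0.7·0.1244 / (0.7·0.1244 + 0.25·0.8756) ≈ 0.2845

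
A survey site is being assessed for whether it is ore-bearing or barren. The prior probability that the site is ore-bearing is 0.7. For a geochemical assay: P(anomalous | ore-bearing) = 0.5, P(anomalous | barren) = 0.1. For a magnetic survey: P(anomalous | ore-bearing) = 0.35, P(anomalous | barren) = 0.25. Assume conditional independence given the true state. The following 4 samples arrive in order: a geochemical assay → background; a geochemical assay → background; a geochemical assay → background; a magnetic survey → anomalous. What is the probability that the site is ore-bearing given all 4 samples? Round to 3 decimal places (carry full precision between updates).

0.359

Each posterior becomes the prior for the next update.
After a geochemical assay='background': P(ore) = 0.5·0.7000 / (0.5·0.7000 + 0.9·0.3000) ≈ 0.5645
After a geochemical assay='background': P(ore) = 0.5·0.5645 / (0.5·0.5645 + 0.9·0.4355) ≈ 0.4187
After a geochemical assay='background': P(ore) = 0.5·0.4187 / (0.5·0.4187 + 0.9·0.5813) ≈ 0.2858
After a magnetic survey='anomalous': P(ore) = 0.35·0.2858 / (0.35·0.2858 + 0.25·0.7142) ≈ 0.3590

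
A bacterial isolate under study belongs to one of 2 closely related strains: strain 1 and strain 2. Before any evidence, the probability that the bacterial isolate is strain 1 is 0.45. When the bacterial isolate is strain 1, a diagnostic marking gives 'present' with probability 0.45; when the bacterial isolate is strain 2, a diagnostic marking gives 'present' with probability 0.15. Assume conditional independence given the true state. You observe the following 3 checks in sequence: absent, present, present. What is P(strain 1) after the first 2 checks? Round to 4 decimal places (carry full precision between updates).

0.6136

Each posterior becomes the prior for the next update.
After 'absent': P(strain 1) = 0.55·0.4500 / (0.55·0.4500 + 0.85·0.5500) ≈ 0.3462
After 'present': P(strain 1) = 0.45·0.3462 / (0.45·0.3462 + 0.15·0.6538) ≈ 0.6136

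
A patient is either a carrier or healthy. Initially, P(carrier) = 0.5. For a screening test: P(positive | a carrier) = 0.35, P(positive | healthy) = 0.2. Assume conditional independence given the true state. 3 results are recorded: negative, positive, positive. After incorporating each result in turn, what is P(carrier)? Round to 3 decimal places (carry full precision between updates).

After 'negative': P(carrier) = 0.65·0.5000 / (0.65·0.5000 + 0.8·0.5000) ≈ 0.4483
After 'positive': P(carrier) = 0.35·0.4483 / (0.35·0.4483 + 0.2·0.5517) ≈ 0.5871
After 'positive': P(carrier) = 0.35·0.5871 / (0.35·0.5871 + 0.2·0.4129) ≈ 0.7133

0.713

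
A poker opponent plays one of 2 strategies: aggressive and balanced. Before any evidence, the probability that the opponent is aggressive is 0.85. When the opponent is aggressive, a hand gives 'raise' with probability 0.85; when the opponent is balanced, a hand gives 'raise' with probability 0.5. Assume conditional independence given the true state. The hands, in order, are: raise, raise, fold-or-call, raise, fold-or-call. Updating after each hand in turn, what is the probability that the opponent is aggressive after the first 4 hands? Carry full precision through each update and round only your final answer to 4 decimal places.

After 'raise': P(aggressive) = 0.85·0.8500 / (0.85·0.8500 + 0.5·0.1500) ≈ 0.9060
After 'raise': P(aggressive) = 0.85·0.9060 / (0.85·0.9060 + 0.5·0.0940) ≈ 0.9425
After 'fold-or-call': P(aggressive) = 0.15·0.9425 / (0.15·0.9425 + 0.5·0.0575) ≈ 0.8309
After 'raise': P(aggressive) = 0.85·0.8309 / (0.85·0.8309 + 0.5·0.1691) ≈ 0.8931

0.8931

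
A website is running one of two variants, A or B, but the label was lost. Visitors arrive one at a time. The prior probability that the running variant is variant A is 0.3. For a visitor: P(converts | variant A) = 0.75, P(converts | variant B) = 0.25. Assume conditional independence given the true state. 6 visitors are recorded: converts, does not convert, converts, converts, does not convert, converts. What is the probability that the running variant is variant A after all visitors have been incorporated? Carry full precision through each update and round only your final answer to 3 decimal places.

After 'converts': P(A) = 0.75·0.3000 / (0.75·0.3000 + 0.25·0.7000) ≈ 0.5625
After 'does not convert': P(A) = 0.25·0.5625 / (0.25·0.5625 + 0.75·0.4375) ≈ 0.3000
After 'converts': P(A) = 0.75·0.3000 / (0.75·0.3000 + 0.25·0.7000) ≈ 0.5625
After 'converts': P(A) = 0.75·0.5625 / (0.75·0.5625 + 0.25·0.4375) ≈ 0.7941
After 'does not convert': P(A) = 0.25·0.7941 / (0.25·0.7941 + 0.75·0.2059) ≈ 0.5625
After 'converts': P(A) = 0.75·0.5625 / (0.75·0.5625 + 0.25·0.4375) ≈ 0.7941

0.794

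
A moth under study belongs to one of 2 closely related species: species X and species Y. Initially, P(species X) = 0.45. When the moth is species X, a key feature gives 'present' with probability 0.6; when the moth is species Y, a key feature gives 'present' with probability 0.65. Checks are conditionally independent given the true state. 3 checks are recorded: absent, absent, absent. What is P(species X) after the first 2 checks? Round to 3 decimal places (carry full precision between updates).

Each posterior becomes the prior for the next update.
After 'absent': P(species X) = 0.4·0.4500 / (0.4·0.4500 + 0.35·0.5500) ≈ 0.4832
After 'absent': P(species X) = 0.4·0.4832 / (0.4·0.4832 + 0.35·0.5168) ≈ 0.5166

0.517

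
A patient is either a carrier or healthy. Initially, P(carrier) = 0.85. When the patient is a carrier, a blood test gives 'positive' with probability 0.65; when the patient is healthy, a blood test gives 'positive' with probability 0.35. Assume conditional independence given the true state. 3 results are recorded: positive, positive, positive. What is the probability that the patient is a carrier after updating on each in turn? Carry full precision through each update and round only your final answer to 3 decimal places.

After 'positive': P(carrier) = 0.65·0.8500 / (0.65·0.8500 + 0.35·0.1500) ≈ 0.9132
After 'positive': P(carrier) = 0.65·0.9132 / (0.65·0.9132 + 0.35·0.0868) ≈ 0.9513
After 'positive': P(carrier) = 0.65·0.9513 / (0.65·0.9513 + 0.35·0.0487) ≈ 0.9732

0.973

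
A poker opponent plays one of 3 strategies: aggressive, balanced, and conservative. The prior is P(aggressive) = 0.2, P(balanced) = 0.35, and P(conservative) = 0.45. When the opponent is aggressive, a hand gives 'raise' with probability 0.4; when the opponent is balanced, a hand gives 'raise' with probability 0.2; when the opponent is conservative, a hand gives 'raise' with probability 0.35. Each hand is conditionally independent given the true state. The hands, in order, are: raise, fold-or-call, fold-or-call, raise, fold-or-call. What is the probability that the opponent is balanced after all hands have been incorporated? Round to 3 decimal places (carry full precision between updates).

After 'raise': normaliser = 0.4·0.2000 + 0.2·0.3500 + 0.35·0.4500; P(aggressive) ≈ 0.2602, P(balanced) ≈ 0.2276, P(conservative) ≈ 0.5122
After 'fold-or-call': normaliser = 0.6·0.2602 + 0.8·0.2276 + 0.65·0.5122; P(aggressive) ≈ 0.2326, P(balanced) ≈ 0.2714, P(conservative) ≈ 0.4961
After 'fold-or-call': normaliser = 0.6·0.2326 + 0.8·0.2714 + 0.65·0.4961; P(aggressive) ≈ 0.2055, P(balanced) ≈ 0.3197, P(conservative) ≈ 0.4748
After 'raise': normaliser = 0.4·0.2055 + 0.2·0.3197 + 0.35·0.4748; P(aggressive) ≈ 0.2632, P(balanced) ≈ 0.2047, P(conservative) ≈ 0.5321
After 'fold-or-call': normaliser = 0.6·0.2632 + 0.8·0.2047 + 0.65·0.5321; P(aggressive) ≈ 0.2366, P(balanced) ≈ 0.2453, P(conservative) ≈ 0.5181

0.245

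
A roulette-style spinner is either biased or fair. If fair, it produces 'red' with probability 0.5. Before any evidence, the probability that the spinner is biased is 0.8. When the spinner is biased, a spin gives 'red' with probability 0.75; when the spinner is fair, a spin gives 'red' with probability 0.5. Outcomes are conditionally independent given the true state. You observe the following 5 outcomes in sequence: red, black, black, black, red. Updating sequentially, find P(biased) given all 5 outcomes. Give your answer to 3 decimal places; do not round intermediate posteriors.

After 'red': P(biased) = 0.75·0.8000 / (0.75·0.8000 + 0.5·0.2000) ≈ 0.8571
After 'black': P(biased) = 0.25·0.8571 / (0.25·0.8571 + 0.5·0.1429) ≈ 0.7500
After 'black': P(biased) = 0.25·0.7500 / (0.25·0.7500 + 0.5·0.2500) ≈ 0.6000
After 'black': P(biased) = 0.25·0.6000 / (0.25·0.6000 + 0.5·0.4000) ≈ 0.4286
After 'red': P(biased) = 0.75·0.4286 / (0.75·0.4286 + 0.5·0.5714) ≈ 0.5294

0.529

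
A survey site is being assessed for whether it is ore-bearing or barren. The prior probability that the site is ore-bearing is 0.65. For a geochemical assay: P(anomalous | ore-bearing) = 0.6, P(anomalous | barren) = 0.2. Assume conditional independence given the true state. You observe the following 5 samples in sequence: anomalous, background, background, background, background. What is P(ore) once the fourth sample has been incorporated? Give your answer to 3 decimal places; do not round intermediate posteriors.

0.411

After 'anomalous': P(ore) = 0.6·0.6500 / (0.6·0.6500 + 0.2·0.3500) ≈ 0.8478
After 'background': P(ore) = 0.4·0.8478 / (0.4·0.8478 + 0.8·0.1522) ≈ 0.7358
After 'background': P(ore) = 0.4·0.7358 / (0.4·0.7358 + 0.8·0.2642) ≈ 0.5821
After 'background': P(ore) = 0.4·0.5821 / (0.4·0.5821 + 0.8·0.4179) ≈ 0.4105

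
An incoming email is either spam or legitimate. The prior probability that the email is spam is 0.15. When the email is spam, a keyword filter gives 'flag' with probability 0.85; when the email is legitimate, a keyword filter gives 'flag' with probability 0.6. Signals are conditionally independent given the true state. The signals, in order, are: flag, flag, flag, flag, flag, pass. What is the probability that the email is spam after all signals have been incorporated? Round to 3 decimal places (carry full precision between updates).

0.274

After 'flag': P(spam) = 0.85·0.1500 / (0.85·0.1500 + 0.6·0.8500) ≈ 0.2000
After 'flag': P(spam) = 0.85·0.2000 / (0.85·0.2000 + 0.6·0.8000) ≈ 0.2615
After 'flag': P(spam) = 0.85·0.2615 / (0.85·0.2615 + 0.6·0.7385) ≈ 0.3341
After 'flag': P(spam) = 0.85·0.3341 / (0.85·0.3341 + 0.6·0.6659) ≈ 0.4155
After 'flag': P(spam) = 0.85·0.4155 / (0.85·0.4155 + 0.6·0.5845) ≈ 0.5017
After 'pass': P(spam) = 0.15·0.5017 / (0.15·0.5017 + 0.4·0.4983) ≈ 0.2741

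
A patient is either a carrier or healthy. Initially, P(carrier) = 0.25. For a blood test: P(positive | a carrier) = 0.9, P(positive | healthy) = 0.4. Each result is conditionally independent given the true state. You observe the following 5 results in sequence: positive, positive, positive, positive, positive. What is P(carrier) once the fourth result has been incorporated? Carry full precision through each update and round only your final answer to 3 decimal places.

After 'positive': P(carrier) = 0.9·0.2500 / (0.9·0.2500 + 0.4·0.7500) ≈ 0.4286
After 'positive': P(carrier) = 0.9·0.4286 / (0.9·0.4286 + 0.4·0.5714) ≈ 0.6279
After 'positive': P(carrier) = 0.9·0.6279 / (0.9·0.6279 + 0.4·0.3721) ≈ 0.7915
After 'positive': P(carrier) = 0.9·0.7915 / (0.9·0.7915 + 0.4·0.2085) ≈ 0.8952

0.895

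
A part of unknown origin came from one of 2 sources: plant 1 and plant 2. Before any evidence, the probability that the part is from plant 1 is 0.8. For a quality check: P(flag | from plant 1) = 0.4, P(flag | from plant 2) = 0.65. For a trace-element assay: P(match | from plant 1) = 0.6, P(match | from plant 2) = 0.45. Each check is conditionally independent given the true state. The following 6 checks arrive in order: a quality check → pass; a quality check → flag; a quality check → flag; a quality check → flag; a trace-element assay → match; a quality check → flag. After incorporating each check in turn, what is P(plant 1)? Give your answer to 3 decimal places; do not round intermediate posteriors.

Each posterior becomes the prior for the next update.
After a quality check='pass': P(plant 1) = 0.6·0.8000 / (0.6·0.8000 + 0.35·0.2000) ≈ 0.8727
After a quality check='flag': P(plant 1) = 0.4·0.8727 / (0.4·0.8727 + 0.65·0.1273) ≈ 0.8084
After a quality check='flag': P(plant 1) = 0.4·0.8084 / (0.4·0.8084 + 0.65·0.1916) ≈ 0.7220
After a quality check='flag': P(plant 1) = 0.4·0.7220 / (0.4·0.7220 + 0.65·0.2780) ≈ 0.6151
After a trace-element assay='match': P(plant 1) = 0.6·0.6151 / (0.6·0.6151 + 0.45·0.3849) ≈ 0.6806
After a quality check='flag': P(plant 1) = 0.4·0.6806 / (0.4·0.6806 + 0.65·0.3194) ≈ 0.5673

0.567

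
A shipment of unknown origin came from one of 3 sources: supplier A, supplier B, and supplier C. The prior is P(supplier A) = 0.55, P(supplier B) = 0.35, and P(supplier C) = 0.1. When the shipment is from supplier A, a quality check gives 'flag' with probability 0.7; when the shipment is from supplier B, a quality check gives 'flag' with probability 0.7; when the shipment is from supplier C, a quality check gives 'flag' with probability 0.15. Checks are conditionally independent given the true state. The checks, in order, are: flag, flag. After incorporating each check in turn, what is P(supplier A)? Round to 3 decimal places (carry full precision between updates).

0.608

After 'flag': normaliser = 0.7·0.5500 + 0.7·0.3500 + 0.15·0.1000; P(supplier A) ≈ 0.5969, P(supplier B) ≈ 0.3798, P(supplier C) ≈ 0.0233
After 'flag': normaliser = 0.7·0.5969 + 0.7·0.3798 + 0.15·0.0233; P(supplier A) ≈ 0.6080, P(supplier B) ≈ 0.3869, P(supplier C) ≈ 0.0051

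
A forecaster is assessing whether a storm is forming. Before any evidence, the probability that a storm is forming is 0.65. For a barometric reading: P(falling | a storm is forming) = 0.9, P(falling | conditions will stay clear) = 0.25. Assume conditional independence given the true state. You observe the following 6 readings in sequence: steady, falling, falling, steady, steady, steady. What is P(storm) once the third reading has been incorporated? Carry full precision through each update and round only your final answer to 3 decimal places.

After 'steady': P(storm) = 0.1·0.6500 / (0.1·0.6500 + 0.75·0.3500) ≈ 0.1985
After 'falling': P(storm) = 0.9·0.1985 / (0.9·0.1985 + 0.25·0.8015) ≈ 0.4713
After 'falling': P(storm) = 0.9·0.4713 / (0.9·0.4713 + 0.25·0.5287) ≈ 0.7624

0.762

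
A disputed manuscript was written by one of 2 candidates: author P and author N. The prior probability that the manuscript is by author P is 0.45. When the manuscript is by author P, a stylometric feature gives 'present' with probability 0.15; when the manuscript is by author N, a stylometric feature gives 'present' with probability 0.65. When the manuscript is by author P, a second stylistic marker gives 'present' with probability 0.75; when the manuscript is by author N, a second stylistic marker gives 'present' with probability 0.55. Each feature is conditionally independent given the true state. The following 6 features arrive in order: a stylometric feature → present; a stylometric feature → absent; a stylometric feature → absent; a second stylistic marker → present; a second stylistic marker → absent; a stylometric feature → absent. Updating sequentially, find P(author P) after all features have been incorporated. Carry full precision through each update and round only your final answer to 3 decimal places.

0.672

After a stylometric feature='present': P(author P) = 0.15·0.4500 / (0.15·0.4500 + 0.65·0.5500) ≈ 0.1588
After a stylometric feature='absent': P(author P) = 0.85·0.1588 / (0.85·0.1588 + 0.35·0.8412) ≈ 0.3144
After a stylometric feature='absent': P(author P) = 0.85·0.3144 / (0.85·0.3144 + 0.35·0.6856) ≈ 0.5269
After a second stylistic marker='present': P(author P) = 0.75·0.5269 / (0.75·0.5269 + 0.55·0.4731) ≈ 0.6029
After a second stylistic marker='absent': P(author P) = 0.25·0.6029 / (0.25·0.6029 + 0.45·0.3971) ≈ 0.4576
After a stylometric feature='absent': P(author P) = 0.85·0.4576 / (0.85·0.4576 + 0.35·0.5424) ≈ 0.6720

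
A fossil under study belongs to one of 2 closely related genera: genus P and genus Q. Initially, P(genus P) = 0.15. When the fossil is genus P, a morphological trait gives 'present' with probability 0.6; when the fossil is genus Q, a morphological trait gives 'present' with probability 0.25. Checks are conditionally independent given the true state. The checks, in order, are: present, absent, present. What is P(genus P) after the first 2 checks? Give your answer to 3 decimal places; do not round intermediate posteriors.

0.184

After 'present': P(genus P) = 0.6·0.1500 / (0.6·0.1500 + 0.25·0.8500) ≈ 0.2975
After 'absent': P(genus P) = 0.4·0.2975 / (0.4·0.2975 + 0.75·0.7025) ≈ 0.1843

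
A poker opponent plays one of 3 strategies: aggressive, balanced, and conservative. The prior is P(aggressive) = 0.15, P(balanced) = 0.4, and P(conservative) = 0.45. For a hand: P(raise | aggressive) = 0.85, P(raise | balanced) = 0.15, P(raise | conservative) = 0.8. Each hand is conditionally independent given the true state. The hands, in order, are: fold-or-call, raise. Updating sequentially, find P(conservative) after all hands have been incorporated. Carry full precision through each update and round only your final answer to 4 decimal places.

0.5066

After 'fold-or-call': normaliser = 0.15·0.1500 + 0.85·0.4000 + 0.2·0.4500; P(aggressive) ≈ 0.0497, P(balanced) ≈ 0.7514, P(conservative) ≈ 0.1989
After 'raise': normaliser = 0.85·0.0497 + 0.15·0.7514 + 0.8·0.1989; P(aggressive) ≈ 0.1346, P(balanced) ≈ 0.3588, P(conservative) ≈ 0.5066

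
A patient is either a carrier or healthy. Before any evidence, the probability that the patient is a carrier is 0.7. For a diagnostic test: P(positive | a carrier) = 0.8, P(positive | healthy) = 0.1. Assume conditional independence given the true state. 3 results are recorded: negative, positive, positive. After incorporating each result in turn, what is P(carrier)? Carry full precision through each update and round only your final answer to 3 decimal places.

0.971

After 'negative': P(carrier) = 0.2·0.7000 / (0.2·0.7000 + 0.9·0.3000) ≈ 0.3415
After 'positive': P(carrier) = 0.8·0.3415 / (0.8·0.3415 + 0.1·0.6585) ≈ 0.8058
After 'positive': P(carrier) = 0.8·0.8058 / (0.8·0.8058 + 0.1·0.1942) ≈ 0.9707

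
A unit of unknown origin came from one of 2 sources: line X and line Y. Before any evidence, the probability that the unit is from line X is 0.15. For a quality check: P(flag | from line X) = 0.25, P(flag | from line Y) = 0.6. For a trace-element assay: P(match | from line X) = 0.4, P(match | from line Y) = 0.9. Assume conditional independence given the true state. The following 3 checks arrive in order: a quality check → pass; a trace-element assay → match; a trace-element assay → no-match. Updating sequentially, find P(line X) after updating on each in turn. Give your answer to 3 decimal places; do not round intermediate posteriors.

Apply Bayes' rule sequentially, carrying P(line X) forward.
After a quality check='pass': P(line X) = 0.75·0.1500 / (0.75·0.1500 + 0.4·0.8500) ≈ 0.2486
After a trace-element assay='match': P(line X) = 0.4·0.2486 / (0.4·0.2486 + 0.9·0.7514) ≈ 0.1282
After a trace-element assay='no-match': P(line X) = 0.6·0.1282 / (0.6·0.1282 + 0.1·0.8718) ≈ 0.4688

0.469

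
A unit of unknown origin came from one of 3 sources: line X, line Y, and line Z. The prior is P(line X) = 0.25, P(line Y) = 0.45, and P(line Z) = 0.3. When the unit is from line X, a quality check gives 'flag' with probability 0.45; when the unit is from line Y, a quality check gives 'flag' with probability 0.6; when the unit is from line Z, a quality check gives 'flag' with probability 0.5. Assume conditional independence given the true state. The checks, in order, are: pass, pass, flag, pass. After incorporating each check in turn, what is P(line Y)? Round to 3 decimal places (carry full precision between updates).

After 'pass': normaliser = 0.55·0.2500 + 0.4·0.4500 + 0.5·0.3000; P(line X) ≈ 0.2941, P(line Y) ≈ 0.3850, P(line Z) ≈ 0.3209
After 'pass': normaliser = 0.55·0.2941 + 0.4·0.3850 + 0.5·0.3209; P(line X) ≈ 0.3397, P(line Y) ≈ 0.3234, P(line Z) ≈ 0.3369
After 'flag': normaliser = 0.45·0.3397 + 0.6·0.3234 + 0.5·0.3369; P(line X) ≈ 0.2966, P(line Y) ≈ 0.3765, P(line Z) ≈ 0.3269
After 'pass': normaliser = 0.55·0.2966 + 0.4·0.3765 + 0.5·0.3269; P(line X) ≈ 0.3419, P(line Y) ≈ 0.3156, P(line Z) ≈ 0.3425

0.316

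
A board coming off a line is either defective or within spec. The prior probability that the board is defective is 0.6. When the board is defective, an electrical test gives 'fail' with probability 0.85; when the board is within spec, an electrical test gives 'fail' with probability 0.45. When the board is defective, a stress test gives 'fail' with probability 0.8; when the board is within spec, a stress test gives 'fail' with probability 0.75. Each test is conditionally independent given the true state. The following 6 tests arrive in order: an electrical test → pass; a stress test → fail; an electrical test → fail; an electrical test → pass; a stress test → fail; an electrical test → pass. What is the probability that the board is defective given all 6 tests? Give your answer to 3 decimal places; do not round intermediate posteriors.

After an electrical test='pass': P(defective) = 0.15·0.6000 / (0.15·0.6000 + 0.55·0.4000) ≈ 0.2903
After a stress test='fail': P(defective) = 0.8·0.2903 / (0.8·0.2903 + 0.75·0.7097) ≈ 0.3038
After an electrical test='fail': P(defective) = 0.85·0.3038 / (0.85·0.3038 + 0.45·0.6962) ≈ 0.4518
After an electrical test='pass': P(defective) = 0.15·0.4518 / (0.15·0.4518 + 0.55·0.5482) ≈ 0.1835
After a stress test='fail': P(defective) = 0.8·0.1835 / (0.8·0.1835 + 0.75·0.8165) ≈ 0.1934
After an electrical test='pass': P(defective) = 0.15·0.1934 / (0.15·0.1934 + 0.55·0.8066) ≈ 0.0614

0.061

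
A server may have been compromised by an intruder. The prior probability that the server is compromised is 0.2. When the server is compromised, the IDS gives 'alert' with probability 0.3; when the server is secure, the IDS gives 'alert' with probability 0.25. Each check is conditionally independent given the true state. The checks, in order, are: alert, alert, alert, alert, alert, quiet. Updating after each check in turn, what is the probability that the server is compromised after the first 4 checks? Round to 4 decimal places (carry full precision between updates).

After 'alert': P(compromised) = 0.3·0.2000 / (0.3·0.2000 + 0.25·0.8000) ≈ 0.2308
After 'alert': P(compromised) = 0.3·0.2308 / (0.3·0.2308 + 0.25·0.7692) ≈ 0.2647
After 'alert': P(compromised) = 0.3·0.2647 / (0.3·0.2647 + 0.25·0.7353) ≈ 0.3017
After 'alert': P(compromised) = 0.3·0.3017 / (0.3·0.3017 + 0.25·0.6983) ≈ 0.3414

0.3414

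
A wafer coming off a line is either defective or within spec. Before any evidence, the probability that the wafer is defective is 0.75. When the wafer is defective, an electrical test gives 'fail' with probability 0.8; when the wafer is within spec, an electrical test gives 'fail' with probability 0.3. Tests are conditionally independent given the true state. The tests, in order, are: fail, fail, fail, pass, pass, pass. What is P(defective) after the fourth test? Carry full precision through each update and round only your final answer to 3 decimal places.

0.942

After 'fail': P(defective) = 0.8·0.7500 / (0.8·0.7500 + 0.3·0.2500) ≈ 0.8889
After 'fail': P(defective) = 0.8·0.8889 / (0.8·0.8889 + 0.3·0.1111) ≈ 0.9552
After 'fail': P(defective) = 0.8·0.9552 / (0.8·0.9552 + 0.3·0.0448) ≈ 0.9827
After 'pass': P(defective) = 0.2·0.9827 / (0.2·0.9827 + 0.7·0.0173) ≈ 0.9420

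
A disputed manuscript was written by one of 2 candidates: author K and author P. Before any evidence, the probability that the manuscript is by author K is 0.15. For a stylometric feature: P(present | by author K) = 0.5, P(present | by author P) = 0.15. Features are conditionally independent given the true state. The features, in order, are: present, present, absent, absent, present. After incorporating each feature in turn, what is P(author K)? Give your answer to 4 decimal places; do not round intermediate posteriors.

After 'present': P(author K) = 0.5·0.1500 / (0.5·0.1500 + 0.15·0.8500) ≈ 0.3704
After 'present': P(author K) = 0.5·0.3704 / (0.5·0.3704 + 0.15·0.6296) ≈ 0.6623
After 'absent': P(author K) = 0.5·0.6623 / (0.5·0.6623 + 0.85·0.3377) ≈ 0.5356
After 'absent': P(author K) = 0.5·0.5356 / (0.5·0.5356 + 0.85·0.4644) ≈ 0.4042
After 'present': P(author K) = 0.5·0.4042 / (0.5·0.4042 + 0.15·0.5958) ≈ 0.6934

0.6934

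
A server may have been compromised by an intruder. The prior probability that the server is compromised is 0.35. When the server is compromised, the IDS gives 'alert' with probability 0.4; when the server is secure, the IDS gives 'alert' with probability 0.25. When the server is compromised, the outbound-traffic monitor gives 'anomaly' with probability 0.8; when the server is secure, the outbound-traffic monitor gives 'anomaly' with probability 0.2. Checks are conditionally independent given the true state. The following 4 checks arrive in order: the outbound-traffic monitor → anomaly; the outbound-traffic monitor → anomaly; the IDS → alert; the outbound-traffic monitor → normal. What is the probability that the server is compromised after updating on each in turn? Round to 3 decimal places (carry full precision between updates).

0.775

After the outbound-traffic monitor='anomaly': P(compromised) = 0.8·0.3500 / (0.8·0.3500 + 0.2·0.6500) ≈ 0.6829
After the outbound-traffic monitor='anomaly': P(compromised) = 0.8·0.6829 / (0.8·0.6829 + 0.2·0.3171) ≈ 0.8960
After the IDS='alert': P(compromised) = 0.4·0.8960 / (0.4·0.8960 + 0.25·0.1040) ≈ 0.9324
After the outbound-traffic monitor='normal': P(compromised) = 0.2·0.9324 / (0.2·0.9324 + 0.8·0.0676) ≈ 0.7751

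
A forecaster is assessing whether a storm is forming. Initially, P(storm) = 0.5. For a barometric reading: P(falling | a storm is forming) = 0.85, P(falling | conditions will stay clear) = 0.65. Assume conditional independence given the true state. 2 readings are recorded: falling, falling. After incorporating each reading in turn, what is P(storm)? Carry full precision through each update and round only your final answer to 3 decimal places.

0.631

After 'falling': P(storm) = 0.85·0.5000 / (0.85·0.5000 + 0.65·0.5000) ≈ 0.5667
After 'falling': P(storm) = 0.85·0.5667 / (0.85·0.5667 + 0.65·0.4333) ≈ 0.6310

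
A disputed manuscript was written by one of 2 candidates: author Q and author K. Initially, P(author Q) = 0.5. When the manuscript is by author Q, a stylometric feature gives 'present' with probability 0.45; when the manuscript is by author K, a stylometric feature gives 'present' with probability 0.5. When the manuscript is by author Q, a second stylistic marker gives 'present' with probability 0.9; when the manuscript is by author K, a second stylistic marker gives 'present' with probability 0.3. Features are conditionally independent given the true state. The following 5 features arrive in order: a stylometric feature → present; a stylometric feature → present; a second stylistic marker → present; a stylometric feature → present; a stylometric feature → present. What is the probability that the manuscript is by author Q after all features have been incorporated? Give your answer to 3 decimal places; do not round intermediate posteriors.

After a stylometric feature='present': P(author Q) = 0.45·0.5000 / (0.45·0.5000 + 0.5·0.5000) ≈ 0.4737
After a stylometric feature='present': P(author Q) = 0.45·0.4737 / (0.45·0.4737 + 0.5·0.5263) ≈ 0.4475
After a second stylistic marker='present': P(author Q) = 0.9·0.4475 / (0.9·0.4475 + 0.3·0.5525) ≈ 0.7085
After a stylometric feature='present': P(author Q) = 0.45·0.7085 / (0.45·0.7085 + 0.5·0.2915) ≈ 0.6862
After a stylometric feature='present': P(author Q) = 0.45·0.6862 / (0.45·0.6862 + 0.5·0.3138) ≈ 0.6631

0.663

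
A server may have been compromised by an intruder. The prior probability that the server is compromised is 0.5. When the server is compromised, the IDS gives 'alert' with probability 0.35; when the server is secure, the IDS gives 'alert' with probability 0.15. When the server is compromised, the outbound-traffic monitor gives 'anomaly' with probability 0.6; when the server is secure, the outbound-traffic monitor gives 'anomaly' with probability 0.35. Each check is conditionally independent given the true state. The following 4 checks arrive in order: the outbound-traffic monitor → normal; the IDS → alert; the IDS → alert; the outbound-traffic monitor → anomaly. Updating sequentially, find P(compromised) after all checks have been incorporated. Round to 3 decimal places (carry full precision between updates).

Apply Bayes' rule sequentially, carrying P(compromised) forward.
After the outbound-traffic monitor='normal': P(compromised) = 0.4·0.5000 / (0.4·0.5000 + 0.65·0.5000) ≈ 0.3810
After the IDS='alert': P(compromised) = 0.35·0.3810 / (0.35·0.3810 + 0.15·0.6190) ≈ 0.5895
After the IDS='alert': P(compromised) = 0.35·0.5895 / (0.35·0.5895 + 0.15·0.4105) ≈ 0.7701
After the outbound-traffic monitor='anomaly': P(compromised) = 0.6·0.7701 / (0.6·0.7701 + 0.35·0.2299) ≈ 0.8517

0.852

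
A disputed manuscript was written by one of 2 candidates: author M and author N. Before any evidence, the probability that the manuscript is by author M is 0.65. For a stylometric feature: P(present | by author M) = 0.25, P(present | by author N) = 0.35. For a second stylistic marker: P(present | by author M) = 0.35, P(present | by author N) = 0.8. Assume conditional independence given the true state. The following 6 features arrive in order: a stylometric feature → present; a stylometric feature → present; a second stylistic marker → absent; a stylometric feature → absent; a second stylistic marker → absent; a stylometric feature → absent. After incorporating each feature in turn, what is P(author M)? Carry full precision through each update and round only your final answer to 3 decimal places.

0.930

Each posterior becomes the prior for the next update.
After a stylometric feature='present': P(author M) = 0.25·0.6500 / (0.25·0.6500 + 0.35·0.3500) ≈ 0.5702
After a stylometric feature='present': P(author M) = 0.25·0.5702 / (0.25·0.5702 + 0.35·0.4298) ≈ 0.4865
After a second stylistic marker='absent': P(author M) = 0.65·0.4865 / (0.65·0.4865 + 0.2·0.5135) ≈ 0.7549
After a stylometric feature='absent': P(author M) = 0.75·0.7549 / (0.75·0.7549 + 0.65·0.2451) ≈ 0.7804
After a second stylistic marker='absent': P(author M) = 0.65·0.7804 / (0.65·0.7804 + 0.2·0.2196) ≈ 0.9203
After a stylometric feature='absent': P(author M) = 0.75·0.9203 / (0.75·0.9203 + 0.65·0.0797) ≈ 0.9302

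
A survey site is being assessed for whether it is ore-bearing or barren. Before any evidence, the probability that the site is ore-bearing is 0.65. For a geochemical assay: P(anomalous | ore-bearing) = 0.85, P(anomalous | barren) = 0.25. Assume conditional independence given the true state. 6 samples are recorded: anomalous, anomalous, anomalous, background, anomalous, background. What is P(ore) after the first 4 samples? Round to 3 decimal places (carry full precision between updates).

After 'anomalous': P(ore) = 0.85·0.6500 / (0.85·0.6500 + 0.25·0.3500) ≈ 0.8633
After 'anomalous': P(ore) = 0.85·0.8633 / (0.85·0.8633 + 0.25·0.1367) ≈ 0.9555
After 'anomalous': P(ore) = 0.85·0.9555 / (0.85·0.9555 + 0.25·0.0445) ≈ 0.9865
After 'background': P(ore) = 0.15·0.9865 / (0.15·0.9865 + 0.75·0.0135) ≈ 0.9359

0.936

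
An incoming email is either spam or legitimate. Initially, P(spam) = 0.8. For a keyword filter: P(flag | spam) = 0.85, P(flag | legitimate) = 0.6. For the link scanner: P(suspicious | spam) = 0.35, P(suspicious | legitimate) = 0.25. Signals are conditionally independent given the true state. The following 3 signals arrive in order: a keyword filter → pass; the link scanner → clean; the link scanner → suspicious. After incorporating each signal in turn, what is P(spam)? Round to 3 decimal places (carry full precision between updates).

0.645

Apply Bayes' rule sequentially, carrying P(spam) forward.
After a keyword filter='pass': P(spam) = 0.15·0.8000 / (0.15·0.8000 + 0.4·0.2000) ≈ 0.6000
After the link scanner='clean': P(spam) = 0.65·0.6000 / (0.65·0.6000 + 0.75·0.4000) ≈ 0.5652
After the link scanner='suspicious': P(spam) = 0.35·0.5652 / (0.35·0.5652 + 0.25·0.4348) ≈ 0.6454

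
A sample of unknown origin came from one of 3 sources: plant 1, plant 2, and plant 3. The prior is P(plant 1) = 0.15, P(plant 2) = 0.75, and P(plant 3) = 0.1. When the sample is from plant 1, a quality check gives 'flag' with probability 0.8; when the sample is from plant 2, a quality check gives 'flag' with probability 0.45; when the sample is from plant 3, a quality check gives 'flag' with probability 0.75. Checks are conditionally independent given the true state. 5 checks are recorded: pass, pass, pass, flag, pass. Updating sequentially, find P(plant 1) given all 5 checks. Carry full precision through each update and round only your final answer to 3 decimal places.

Each posterior becomes the prior for the next update.
After 'pass': normaliser = 0.2·0.1500 + 0.55·0.7500 + 0.25·0.1000; P(plant 1) ≈ 0.0642, P(plant 2) ≈ 0.8824, P(plant 3) ≈ 0.0535
After 'pass': normaliser = 0.2·0.0642 + 0.55·0.8824 + 0.25·0.0535; P(plant 1) ≈ 0.0251, P(plant 2) ≈ 0.9488, P(plant 3) ≈ 0.0261
After 'pass': normaliser = 0.2·0.0251 + 0.55·0.9488 + 0.25·0.0261; P(plant 1) ≈ 0.0094, P(plant 2) ≈ 0.9783, P(plant 3) ≈ 0.0123
After 'flag': normaliser = 0.8·0.0094 + 0.45·0.9783 + 0.75·0.0123; P(plant 1) ≈ 0.0165, P(plant 2) ≈ 0.9634, P(plant 3) ≈ 0.0201
After 'pass': normaliser = 0.2·0.0165 + 0.55·0.9634 + 0.25·0.0201; P(plant 1) ≈ 0.0061, P(plant 2) ≈ 0.9845, P(plant 3) ≈ 0.0093

0.006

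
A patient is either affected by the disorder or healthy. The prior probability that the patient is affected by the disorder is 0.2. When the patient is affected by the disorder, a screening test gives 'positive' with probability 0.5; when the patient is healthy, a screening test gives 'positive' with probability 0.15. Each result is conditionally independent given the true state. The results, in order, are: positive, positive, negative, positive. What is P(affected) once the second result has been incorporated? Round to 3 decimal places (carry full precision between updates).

After 'positive': P(affected) = 0.5·0.2000 / (0.5·0.2000 + 0.15·0.8000) ≈ 0.4545
After 'positive': P(affected) = 0.5·0.4545 / (0.5·0.4545 + 0.15·0.5455) ≈ 0.7353

0.735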